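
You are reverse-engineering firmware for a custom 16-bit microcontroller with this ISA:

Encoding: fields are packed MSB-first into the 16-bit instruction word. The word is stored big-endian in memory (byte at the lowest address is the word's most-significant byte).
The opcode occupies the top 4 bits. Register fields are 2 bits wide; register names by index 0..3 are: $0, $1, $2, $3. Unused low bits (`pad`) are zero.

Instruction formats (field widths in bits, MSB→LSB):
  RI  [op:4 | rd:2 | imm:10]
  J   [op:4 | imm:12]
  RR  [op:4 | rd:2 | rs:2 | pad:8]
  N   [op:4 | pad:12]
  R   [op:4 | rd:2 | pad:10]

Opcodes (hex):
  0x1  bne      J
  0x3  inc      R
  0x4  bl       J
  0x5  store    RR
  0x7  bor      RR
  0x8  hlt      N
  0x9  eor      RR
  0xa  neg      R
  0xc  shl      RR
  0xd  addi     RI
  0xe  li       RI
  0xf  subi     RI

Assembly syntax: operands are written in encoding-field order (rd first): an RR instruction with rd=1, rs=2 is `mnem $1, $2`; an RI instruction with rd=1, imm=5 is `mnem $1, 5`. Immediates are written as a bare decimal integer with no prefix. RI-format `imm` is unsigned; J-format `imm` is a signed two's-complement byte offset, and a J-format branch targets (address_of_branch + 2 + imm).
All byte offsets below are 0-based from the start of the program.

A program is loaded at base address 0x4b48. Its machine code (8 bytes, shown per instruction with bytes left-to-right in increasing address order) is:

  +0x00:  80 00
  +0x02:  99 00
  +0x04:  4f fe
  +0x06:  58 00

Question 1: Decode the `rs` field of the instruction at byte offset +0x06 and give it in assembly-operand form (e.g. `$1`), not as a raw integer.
off 0x06: read 58 00 as big → 0x5800
  opcode bits[15:12]=0x5: store/RR
  [11:10] rd=2 = $2
  [9:8] rs=0 = $0

$0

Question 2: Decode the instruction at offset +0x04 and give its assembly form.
[04] 4f fe → 0x4ffe
  top 4b → 0x4 → bl [J]
  [11:0] imm=4094 (s12→-2) = -2

bl -2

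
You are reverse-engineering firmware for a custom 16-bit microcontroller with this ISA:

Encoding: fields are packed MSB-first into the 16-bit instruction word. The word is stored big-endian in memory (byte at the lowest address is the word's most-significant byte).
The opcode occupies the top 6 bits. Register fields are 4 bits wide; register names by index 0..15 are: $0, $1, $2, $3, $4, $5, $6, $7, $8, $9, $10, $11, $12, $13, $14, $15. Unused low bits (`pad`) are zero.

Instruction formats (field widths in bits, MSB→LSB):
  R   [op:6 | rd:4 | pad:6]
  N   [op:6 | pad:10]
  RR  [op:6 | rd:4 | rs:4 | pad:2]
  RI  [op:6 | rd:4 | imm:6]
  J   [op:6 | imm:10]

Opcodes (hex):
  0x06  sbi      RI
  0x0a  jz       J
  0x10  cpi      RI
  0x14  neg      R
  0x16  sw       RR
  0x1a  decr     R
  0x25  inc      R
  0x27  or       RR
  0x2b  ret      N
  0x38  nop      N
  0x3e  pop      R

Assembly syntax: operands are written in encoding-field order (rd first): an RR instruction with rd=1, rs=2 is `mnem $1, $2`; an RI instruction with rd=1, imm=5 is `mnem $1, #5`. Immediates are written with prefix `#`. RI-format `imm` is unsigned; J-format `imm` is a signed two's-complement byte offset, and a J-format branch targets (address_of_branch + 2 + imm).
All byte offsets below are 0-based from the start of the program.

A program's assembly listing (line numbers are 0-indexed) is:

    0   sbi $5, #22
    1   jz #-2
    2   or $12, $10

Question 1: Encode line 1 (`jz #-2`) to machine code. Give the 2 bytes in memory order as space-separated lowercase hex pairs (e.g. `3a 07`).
line 1 (jz): pack op=0xa:6|imm=-2:10 = 0x2bfe; big→ 2b fe

2b fe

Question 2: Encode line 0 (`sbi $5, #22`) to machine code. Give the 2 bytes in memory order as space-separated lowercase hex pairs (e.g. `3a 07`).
19 56

0. sbi fields op=0x6:6|rd=5:4|imm=22:6 → word 1956h → 19 56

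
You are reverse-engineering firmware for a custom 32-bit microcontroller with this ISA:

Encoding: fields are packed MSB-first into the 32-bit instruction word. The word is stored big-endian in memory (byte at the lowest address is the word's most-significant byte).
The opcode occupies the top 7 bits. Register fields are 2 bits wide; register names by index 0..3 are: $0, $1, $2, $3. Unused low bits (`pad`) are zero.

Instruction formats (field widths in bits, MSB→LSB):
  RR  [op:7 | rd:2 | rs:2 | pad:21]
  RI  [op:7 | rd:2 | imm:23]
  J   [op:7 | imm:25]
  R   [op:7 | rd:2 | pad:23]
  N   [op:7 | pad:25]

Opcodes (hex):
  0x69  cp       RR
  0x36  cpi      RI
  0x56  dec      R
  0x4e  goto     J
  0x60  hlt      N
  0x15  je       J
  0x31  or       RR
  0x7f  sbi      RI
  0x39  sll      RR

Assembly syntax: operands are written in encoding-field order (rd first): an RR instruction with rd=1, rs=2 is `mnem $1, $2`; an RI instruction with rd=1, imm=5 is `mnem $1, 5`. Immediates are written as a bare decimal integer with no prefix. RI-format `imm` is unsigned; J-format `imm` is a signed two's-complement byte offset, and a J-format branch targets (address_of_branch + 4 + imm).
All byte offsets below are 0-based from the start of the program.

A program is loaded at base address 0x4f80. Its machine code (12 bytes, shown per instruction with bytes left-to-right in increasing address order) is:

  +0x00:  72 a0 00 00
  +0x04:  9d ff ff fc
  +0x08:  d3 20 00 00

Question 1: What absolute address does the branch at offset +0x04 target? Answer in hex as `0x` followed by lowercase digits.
+0x04: 9d ff ff fc ⇒ word 0x9dfffffc (big)
  opcode bits[31:25]=0x4e: goto/J
  imm: (w>>0)&0x1ffffff=0x1fffffc (s25→-4) → -4
  target = base 0x4f80 + off 0x04 + 4 + imm -4 = 0x4f84

0x4f84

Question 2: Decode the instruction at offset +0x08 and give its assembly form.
cp $2, $1

+0x08: d3 20 00 00 ⇒ word 0xd3200000 (big)
  top 7b → 0x69 → cp [RR]
  rd@[24:23]=0x2 ⇒ $2
  rs@[22:21]=0x1 ⇒ $1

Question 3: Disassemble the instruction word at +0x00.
off 0x00: read 72 a0 00 00 as big → 0x72a00000
  opcode bits[31:25]=0x39: sll/RR
  rd: (w>>23)&0x3=0x1 → $1
  rs: (w>>21)&0x3=0x1 → $1

sll $1, $1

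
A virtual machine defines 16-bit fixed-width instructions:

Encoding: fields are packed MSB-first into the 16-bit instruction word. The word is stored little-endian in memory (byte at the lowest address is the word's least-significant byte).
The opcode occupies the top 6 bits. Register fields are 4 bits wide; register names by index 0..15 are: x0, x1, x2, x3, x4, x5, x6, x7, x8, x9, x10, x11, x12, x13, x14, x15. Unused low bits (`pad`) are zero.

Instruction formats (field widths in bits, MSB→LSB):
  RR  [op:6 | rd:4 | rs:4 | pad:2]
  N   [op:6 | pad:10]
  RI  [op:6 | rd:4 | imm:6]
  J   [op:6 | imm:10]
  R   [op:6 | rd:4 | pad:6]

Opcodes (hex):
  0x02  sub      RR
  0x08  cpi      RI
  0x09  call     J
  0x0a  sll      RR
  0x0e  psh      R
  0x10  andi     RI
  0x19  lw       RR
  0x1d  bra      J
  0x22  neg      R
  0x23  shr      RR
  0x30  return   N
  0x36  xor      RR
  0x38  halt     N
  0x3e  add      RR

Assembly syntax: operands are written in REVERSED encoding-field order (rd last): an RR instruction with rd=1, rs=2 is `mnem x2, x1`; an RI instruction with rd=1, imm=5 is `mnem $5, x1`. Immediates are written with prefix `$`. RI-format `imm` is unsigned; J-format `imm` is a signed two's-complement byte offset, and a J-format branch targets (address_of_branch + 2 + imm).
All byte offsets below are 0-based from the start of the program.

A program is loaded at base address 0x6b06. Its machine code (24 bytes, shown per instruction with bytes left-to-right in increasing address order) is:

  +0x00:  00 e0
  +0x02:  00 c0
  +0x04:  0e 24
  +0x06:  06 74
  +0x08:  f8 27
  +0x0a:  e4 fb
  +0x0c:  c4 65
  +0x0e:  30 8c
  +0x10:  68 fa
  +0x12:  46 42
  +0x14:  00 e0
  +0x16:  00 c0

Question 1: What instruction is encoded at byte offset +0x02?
return

[02] 00 c0 → 0xc000
  opcode bits[15:10]=0x30: return/N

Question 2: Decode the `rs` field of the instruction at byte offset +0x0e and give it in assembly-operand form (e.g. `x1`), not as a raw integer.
x12

[0e] 30 8c → 0x8c30
  op=0x8c30>>10=0x23 ⇒ shr (RR)
  [9:6] rd=0 = x0
  [5:2] rs=12 = x12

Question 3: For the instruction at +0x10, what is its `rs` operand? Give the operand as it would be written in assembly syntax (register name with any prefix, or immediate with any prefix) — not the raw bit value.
x10

[10] 68 fa → 0xfa68
  op=0xfa68>>10=0x3e ⇒ add (RR)
  [9:6] rd=9 = x9
  [5:2] rs=10 = x10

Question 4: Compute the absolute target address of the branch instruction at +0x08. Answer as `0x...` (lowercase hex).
off 0x08: read f8 27 as little → 0x27f8
  op=0x27f8>>10=0x9 ⇒ call (J)
  imm: (w>>0)&0x3ff=0x3f8 (s10→-8) → $-8
  target = base 0x6b06 + off 0x08 + 2 + imm -8 = 0x6b08

0x6b08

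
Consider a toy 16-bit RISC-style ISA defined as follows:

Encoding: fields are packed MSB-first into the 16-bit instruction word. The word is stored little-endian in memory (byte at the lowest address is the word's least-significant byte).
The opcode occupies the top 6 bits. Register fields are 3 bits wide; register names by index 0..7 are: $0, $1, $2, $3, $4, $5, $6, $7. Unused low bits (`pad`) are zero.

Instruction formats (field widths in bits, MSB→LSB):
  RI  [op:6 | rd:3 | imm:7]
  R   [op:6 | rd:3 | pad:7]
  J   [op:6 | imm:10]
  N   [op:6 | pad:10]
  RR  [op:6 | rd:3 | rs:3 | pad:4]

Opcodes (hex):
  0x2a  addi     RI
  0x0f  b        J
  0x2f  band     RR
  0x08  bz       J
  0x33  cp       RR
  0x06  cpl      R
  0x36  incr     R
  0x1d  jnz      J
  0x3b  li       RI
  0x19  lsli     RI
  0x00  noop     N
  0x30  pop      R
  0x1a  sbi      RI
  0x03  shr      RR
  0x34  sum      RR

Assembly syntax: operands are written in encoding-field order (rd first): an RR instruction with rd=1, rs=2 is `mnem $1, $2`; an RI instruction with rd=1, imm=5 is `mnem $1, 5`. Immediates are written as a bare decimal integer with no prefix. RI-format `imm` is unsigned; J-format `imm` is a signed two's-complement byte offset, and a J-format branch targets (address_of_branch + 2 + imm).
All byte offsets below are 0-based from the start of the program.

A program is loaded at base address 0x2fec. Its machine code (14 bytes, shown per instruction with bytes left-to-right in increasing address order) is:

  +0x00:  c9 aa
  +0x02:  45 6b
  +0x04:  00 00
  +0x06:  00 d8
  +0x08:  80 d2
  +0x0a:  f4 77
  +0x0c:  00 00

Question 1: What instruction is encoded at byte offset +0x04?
noop

off 0x04: read 00 00 as little → 0x0000
  opcode bits[15:10]=0x0: noop/N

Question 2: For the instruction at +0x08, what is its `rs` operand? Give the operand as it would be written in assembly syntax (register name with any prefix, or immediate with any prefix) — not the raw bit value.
$0

+0x08: 80 d2 ⇒ word 0xd280 (little)
  op=0xd280>>10=0x34 ⇒ sum (RR)
  rd@[9:7]=0x5 ⇒ $5
  rs@[6:4]=0x0 ⇒ $0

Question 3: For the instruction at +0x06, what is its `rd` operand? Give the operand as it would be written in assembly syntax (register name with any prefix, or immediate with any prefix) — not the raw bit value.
$0

[06] 00 d8 → 0xd800
  opcode bits[15:10]=0x36: incr/R
  [9:7] rd=0 = $0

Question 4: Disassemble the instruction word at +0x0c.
@+0c  little-endian(00 00) = 0x0000
  top 6b → 0x0 → noop [N]

noop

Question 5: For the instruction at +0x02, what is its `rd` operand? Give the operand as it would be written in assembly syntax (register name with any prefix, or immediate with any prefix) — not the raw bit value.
@+02  little-endian(45 6b) = 0x6b45
  top 6b → 0x1a → sbi [RI]
  rd@[9:7]=0x6 ⇒ $6
  imm@[6:0]=0x45 ⇒ 69

$6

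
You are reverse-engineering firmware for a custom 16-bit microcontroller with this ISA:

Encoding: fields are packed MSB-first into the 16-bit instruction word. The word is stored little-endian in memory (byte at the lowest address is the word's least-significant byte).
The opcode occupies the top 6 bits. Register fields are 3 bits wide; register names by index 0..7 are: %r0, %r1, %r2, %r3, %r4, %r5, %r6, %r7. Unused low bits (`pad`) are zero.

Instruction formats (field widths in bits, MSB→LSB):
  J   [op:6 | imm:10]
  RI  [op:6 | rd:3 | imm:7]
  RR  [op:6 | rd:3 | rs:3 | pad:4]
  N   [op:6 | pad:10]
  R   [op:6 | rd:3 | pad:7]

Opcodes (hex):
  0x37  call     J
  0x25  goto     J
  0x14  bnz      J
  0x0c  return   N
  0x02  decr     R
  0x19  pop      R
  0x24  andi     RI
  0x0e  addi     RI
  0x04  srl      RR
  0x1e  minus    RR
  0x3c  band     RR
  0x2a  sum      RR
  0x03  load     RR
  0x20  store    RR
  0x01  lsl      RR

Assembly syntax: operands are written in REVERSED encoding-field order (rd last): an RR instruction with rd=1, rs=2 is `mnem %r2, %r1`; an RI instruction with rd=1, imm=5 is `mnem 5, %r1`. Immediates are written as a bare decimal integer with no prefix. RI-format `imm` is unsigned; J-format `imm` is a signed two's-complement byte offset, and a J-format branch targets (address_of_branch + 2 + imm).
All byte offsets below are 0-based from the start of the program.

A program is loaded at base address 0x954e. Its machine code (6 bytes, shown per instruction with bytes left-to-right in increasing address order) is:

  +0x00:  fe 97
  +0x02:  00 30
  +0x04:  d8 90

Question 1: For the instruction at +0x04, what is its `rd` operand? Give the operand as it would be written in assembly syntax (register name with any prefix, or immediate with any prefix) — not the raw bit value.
off 0x04: read d8 90 as little → 0x90d8
  top 6b → 0x24 → andi [RI]
  rd: (w>>7)&0x7=0x1 → %r1
  imm: (w>>0)&0x7f=0x58 → 88

%r1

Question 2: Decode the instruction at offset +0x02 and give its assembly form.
return

+0x02: 00 30 ⇒ word 0x3000 (little)
  top 6b → 0xc → return [N]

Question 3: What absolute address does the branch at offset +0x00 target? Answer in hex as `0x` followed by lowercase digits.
+0x00: fe 97 ⇒ word 0x97fe (little)
  op=0x97fe>>10=0x25 ⇒ goto (J)
  imm: (w>>0)&0x3ff=0x3fe (s10→-2) → -2
  target = base 0x954e + off 0x00 + 2 + imm -2 = 0x954e

0x954e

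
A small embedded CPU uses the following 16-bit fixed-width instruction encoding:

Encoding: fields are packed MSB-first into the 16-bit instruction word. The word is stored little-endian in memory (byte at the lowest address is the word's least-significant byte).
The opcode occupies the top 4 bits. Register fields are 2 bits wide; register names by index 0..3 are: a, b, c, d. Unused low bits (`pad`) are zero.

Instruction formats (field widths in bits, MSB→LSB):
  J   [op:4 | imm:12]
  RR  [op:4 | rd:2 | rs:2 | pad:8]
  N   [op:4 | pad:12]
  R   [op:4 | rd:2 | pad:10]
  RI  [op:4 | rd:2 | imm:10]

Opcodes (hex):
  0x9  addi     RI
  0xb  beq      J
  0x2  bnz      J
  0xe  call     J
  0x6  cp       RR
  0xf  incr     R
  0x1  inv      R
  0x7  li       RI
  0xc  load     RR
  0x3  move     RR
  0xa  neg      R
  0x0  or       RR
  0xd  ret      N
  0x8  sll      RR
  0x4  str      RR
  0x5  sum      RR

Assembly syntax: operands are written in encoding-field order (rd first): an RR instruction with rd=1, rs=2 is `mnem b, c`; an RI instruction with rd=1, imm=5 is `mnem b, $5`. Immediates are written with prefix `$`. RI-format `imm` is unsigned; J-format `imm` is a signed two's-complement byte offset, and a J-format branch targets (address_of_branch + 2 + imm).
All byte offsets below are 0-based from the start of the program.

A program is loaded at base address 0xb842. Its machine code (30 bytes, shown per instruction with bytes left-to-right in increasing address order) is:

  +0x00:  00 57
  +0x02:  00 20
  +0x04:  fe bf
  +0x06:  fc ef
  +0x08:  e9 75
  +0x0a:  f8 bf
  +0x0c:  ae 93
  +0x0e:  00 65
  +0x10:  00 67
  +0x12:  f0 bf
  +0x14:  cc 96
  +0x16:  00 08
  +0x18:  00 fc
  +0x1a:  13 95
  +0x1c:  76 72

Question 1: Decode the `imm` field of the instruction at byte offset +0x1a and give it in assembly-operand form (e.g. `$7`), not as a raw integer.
@+1a  little-endian(13 95) = 0x9513
  op=0x9513>>12=0x9 ⇒ addi (RI)
  rd@[11:10]=0x1 ⇒ b
  imm@[9:0]=0x113 ⇒ $275

$275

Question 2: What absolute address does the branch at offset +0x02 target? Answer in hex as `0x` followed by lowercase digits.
[02] 00 20 → 0x2000
  top 4b → 0x2 → bnz [J]
  imm@[11:0]=0x0 ⇒ $0
  target = base 0xb842 + off 0x02 + 2 + imm 0 = 0xb846

0xb846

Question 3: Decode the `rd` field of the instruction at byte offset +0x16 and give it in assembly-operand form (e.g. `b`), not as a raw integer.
+0x16: 00 08 ⇒ word 0x0800 (little)
  opcode bits[15:12]=0x0: or/RR
  [11:10] rd=2 = c
  [9:8] rs=0 = a

c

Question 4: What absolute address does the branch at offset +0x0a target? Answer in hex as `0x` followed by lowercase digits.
0xb846

off 0x0a: read f8 bf as little → 0xbff8
  op=0xbff8>>12=0xb ⇒ beq (J)
  imm@[11:0]=0xff8 (s12→-8) ⇒ $-8
  target = base 0xb842 + off 0x0a + 2 + imm -8 = 0xb846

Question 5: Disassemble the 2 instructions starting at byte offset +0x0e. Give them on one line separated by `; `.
cp b, b; cp b, d

+0x0e: 00 65 ⇒ word 0x6500 (little)
  op=0x6500>>12=0x6 ⇒ cp (RR)
  rd@[11:10]=0x1 ⇒ b
  rs@[9:8]=0x1 ⇒ b
+0x10: 00 67 ⇒ word 0x6700 (little)
  op=0x6700>>12=0x6 ⇒ cp (RR)
  rd@[11:10]=0x1 ⇒ b
  rs@[9:8]=0x3 ⇒ d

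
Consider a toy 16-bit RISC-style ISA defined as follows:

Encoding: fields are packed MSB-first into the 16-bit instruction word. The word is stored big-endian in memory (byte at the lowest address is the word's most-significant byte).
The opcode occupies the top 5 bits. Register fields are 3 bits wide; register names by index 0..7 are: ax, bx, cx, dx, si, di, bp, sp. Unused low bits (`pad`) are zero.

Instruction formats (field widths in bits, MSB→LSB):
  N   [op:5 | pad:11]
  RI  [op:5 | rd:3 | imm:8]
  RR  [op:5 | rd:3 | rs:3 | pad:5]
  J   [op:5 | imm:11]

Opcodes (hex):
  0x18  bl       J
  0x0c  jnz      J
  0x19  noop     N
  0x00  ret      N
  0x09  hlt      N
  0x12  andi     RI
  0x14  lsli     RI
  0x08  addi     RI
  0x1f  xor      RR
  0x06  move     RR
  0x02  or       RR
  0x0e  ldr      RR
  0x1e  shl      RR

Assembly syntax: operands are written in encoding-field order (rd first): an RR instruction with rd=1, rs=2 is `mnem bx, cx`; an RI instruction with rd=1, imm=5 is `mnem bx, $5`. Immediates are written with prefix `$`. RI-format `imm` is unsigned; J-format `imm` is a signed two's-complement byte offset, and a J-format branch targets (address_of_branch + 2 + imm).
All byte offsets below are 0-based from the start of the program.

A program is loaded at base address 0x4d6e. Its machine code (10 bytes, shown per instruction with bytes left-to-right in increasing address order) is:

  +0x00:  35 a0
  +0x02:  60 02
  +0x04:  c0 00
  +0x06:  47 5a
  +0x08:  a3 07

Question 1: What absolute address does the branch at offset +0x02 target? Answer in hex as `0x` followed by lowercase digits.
0x4d74

off 0x02: read 60 02 as big → 0x6002
  opcode bits[15:11]=0xc: jnz/J
  [10:0] imm=2 = $2
  target = base 0x4d6e + off 0x02 + 2 + imm 2 = 0x4d74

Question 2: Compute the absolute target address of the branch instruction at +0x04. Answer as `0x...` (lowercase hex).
@+04  big-endian(c0 00) = 0xc000
  top 5b → 0x18 → bl [J]
  imm@[10:0]=0x0 ⇒ $0
  target = base 0x4d6e + off 0x04 + 2 + imm 0 = 0x4d74

0x4d74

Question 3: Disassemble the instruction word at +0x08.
[08] a3 07 → 0xa307
  top 5b → 0x14 → lsli [RI]
  rd: (w>>8)&0x7=0x3 → dx
  imm: (w>>0)&0xff=0x7 → $7

lsli dx, $7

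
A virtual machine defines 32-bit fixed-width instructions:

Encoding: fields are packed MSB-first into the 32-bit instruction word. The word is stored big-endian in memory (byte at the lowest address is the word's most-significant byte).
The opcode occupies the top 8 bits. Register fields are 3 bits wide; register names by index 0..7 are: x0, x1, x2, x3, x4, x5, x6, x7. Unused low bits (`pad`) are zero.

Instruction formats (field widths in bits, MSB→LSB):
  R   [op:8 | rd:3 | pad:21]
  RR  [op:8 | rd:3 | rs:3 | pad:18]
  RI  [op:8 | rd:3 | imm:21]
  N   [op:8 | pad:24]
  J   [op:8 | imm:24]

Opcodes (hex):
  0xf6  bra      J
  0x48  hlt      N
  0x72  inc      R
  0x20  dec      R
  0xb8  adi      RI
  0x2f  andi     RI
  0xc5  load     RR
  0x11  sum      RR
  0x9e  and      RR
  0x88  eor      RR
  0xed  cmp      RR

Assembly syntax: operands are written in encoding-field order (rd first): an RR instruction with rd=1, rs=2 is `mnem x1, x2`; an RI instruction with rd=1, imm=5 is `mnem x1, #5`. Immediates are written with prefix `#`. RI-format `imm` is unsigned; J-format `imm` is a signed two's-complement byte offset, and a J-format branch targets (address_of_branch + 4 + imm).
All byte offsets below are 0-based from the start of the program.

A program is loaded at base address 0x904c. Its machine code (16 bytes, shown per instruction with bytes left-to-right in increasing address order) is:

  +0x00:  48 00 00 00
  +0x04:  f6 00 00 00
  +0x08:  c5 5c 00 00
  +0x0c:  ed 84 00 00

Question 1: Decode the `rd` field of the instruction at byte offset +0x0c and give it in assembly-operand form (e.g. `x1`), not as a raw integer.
x4

off 0x0c: read ed 84 00 00 as big → 0xed840000
  opcode bits[31:24]=0xed: cmp/RR
  rd: (w>>21)&0x7=0x4 → x4
  rs: (w>>18)&0x7=0x1 → x1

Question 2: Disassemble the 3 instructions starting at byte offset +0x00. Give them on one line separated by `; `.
[00] 48 00 00 00 → 0x48000000
  op=0x48000000>>24=0x48 ⇒ hlt (N)
[04] f6 00 00 00 → 0xf6000000
  op=0xf6000000>>24=0xf6 ⇒ bra (J)
  [23:0] imm=0 = #0
[08] c5 5c 00 00 → 0xc55c0000
  op=0xc55c0000>>24=0xc5 ⇒ load (RR)
  [23:21] rd=2 = x2
  [20:18] rs=7 = x7

hlt; bra #0; load x2, x7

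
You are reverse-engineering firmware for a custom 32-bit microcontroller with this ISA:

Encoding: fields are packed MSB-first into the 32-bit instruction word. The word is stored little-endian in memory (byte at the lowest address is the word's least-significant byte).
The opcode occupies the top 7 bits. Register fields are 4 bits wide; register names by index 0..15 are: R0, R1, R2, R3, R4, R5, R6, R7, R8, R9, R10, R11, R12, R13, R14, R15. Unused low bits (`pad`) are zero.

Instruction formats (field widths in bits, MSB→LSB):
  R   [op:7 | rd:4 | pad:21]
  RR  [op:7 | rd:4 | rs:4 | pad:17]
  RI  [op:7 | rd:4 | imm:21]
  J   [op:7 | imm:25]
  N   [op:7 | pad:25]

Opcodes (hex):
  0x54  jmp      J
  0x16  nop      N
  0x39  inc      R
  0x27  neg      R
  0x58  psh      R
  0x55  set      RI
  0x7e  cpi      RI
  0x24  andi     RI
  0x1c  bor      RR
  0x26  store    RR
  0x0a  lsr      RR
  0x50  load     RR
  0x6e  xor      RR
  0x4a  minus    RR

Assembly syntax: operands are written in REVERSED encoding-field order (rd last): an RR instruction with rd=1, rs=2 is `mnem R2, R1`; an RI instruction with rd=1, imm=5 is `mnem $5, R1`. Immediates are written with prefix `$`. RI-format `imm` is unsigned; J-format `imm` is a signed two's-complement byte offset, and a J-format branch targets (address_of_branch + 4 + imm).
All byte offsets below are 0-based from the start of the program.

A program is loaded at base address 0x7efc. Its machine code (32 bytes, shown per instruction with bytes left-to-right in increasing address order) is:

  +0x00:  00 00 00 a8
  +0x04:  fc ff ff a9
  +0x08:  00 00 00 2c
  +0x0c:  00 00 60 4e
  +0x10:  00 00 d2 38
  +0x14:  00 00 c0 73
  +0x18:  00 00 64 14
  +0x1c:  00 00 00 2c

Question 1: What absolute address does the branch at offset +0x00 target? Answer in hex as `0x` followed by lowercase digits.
off 0x00: read 00 00 00 a8 as little → 0xa8000000
  top 7b → 0x54 → jmp [J]
  [24:0] imm=0 = $0
  target = base 0x7efc + off 0x00 + 4 + imm 0 = 0x7f00

0x7f00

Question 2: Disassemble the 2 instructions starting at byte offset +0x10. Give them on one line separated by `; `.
bor R9, R6; inc R14

+0x10: 00 00 d2 38 ⇒ word 0x38d20000 (little)
  op=0x38d20000>>25=0x1c ⇒ bor (RR)
  [24:21] rd=6 = R6
  [20:17] rs=9 = R9
+0x14: 00 00 c0 73 ⇒ word 0x73c00000 (little)
  op=0x73c00000>>25=0x39 ⇒ inc (R)
  [24:21] rd=14 = R14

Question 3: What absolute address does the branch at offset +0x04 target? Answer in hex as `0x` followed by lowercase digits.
+0x04: fc ff ff a9 ⇒ word 0xa9fffffc (little)
  op=0xa9fffffc>>25=0x54 ⇒ jmp (J)
  imm@[24:0]=0x1fffffc (s25→-4) ⇒ $-4
  target = base 0x7efc + off 0x04 + 4 + imm -4 = 0x7f00

0x7f00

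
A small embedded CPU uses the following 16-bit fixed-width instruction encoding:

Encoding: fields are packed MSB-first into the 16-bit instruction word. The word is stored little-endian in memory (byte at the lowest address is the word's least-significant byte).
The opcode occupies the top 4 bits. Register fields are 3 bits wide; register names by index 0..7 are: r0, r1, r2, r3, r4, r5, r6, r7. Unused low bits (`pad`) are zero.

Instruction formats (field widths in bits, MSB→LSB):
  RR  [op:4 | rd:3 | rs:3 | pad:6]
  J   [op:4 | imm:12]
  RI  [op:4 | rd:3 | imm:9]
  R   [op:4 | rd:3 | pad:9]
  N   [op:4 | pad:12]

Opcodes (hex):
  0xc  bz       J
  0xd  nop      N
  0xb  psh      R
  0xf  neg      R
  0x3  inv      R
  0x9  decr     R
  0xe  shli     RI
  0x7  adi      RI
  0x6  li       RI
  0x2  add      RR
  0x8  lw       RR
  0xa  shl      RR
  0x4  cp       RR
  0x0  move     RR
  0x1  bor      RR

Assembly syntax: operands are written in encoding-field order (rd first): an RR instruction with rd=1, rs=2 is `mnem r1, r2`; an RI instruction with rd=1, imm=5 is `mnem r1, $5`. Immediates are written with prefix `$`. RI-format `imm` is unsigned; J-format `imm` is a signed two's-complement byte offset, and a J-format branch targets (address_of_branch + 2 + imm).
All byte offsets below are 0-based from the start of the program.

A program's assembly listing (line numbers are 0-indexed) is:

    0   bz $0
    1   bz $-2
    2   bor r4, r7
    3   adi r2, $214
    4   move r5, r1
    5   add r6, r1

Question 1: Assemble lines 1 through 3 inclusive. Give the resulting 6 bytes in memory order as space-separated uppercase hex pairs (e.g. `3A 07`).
FE CF C0 19 D6 74

1. bz fields op=0xc:4|imm=-2:12 → word cffeh → fe cf
2. bor fields op=0x1:4|rd=4:3|rs=7:3|pad=0:6 → word 19c0h → c0 19
3. adi fields op=0x7:4|rd=2:3|imm=214:9 → word 74d6h → d6 74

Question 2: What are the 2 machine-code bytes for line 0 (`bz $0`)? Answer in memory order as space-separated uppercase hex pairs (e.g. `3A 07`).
line 0 (bz): pack op=0xc:4|imm=0:12 = 0xc000; little→ 00 c0

00 C0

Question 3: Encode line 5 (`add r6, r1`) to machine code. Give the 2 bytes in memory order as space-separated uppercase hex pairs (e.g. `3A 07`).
40 2C

L5: add op=0x2:4|rd=6:3|rs=1:3|pad=0:6 ⇒ 0x2c40 ⇒ little 40 2c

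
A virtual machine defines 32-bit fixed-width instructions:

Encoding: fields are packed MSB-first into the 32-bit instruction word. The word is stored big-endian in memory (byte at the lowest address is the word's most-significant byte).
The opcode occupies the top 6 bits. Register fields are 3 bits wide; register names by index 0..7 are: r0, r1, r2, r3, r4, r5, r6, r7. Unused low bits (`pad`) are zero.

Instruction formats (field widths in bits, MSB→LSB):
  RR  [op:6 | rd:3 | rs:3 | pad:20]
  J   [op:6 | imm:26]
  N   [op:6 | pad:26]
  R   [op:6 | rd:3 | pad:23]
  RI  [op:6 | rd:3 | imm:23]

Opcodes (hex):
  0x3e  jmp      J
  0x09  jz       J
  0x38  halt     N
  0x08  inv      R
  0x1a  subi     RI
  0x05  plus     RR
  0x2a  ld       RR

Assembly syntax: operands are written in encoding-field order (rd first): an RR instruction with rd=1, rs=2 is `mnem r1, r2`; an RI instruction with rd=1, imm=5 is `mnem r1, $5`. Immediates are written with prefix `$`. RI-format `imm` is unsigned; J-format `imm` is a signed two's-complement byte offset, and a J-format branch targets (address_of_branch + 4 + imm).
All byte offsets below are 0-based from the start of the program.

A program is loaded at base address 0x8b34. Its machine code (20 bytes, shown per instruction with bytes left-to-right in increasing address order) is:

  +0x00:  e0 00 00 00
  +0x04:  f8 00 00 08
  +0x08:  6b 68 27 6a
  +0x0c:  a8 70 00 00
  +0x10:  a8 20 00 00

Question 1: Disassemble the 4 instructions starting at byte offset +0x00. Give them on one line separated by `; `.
[00] e0 00 00 00 → 0xe0000000
  op=0xe0000000>>26=0x38 ⇒ halt (N)
[04] f8 00 00 08 → 0xf8000008
  op=0xf8000008>>26=0x3e ⇒ jmp (J)
  [25:0] imm=8 = $8
[08] 6b 68 27 6a → 0x6b68276a
  op=0x6b68276a>>26=0x1a ⇒ subi (RI)
  [25:23] rd=6 = r6
  [22:0] imm=6825834 = $6825834
[0c] a8 70 00 00 → 0xa8700000
  op=0xa8700000>>26=0x2a ⇒ ld (RR)
  [25:23] rd=0 = r0
  [22:20] rs=7 = r7

halt; jmp $8; subi r6, $6825834; ld r0, r7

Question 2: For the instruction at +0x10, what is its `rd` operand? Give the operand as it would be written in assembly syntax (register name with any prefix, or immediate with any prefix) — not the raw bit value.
+0x10: a8 20 00 00 ⇒ word 0xa8200000 (big)
  op=0xa8200000>>26=0x2a ⇒ ld (RR)
  rd: (w>>23)&0x7=0x0 → r0
  rs: (w>>20)&0x7=0x2 → r2

r0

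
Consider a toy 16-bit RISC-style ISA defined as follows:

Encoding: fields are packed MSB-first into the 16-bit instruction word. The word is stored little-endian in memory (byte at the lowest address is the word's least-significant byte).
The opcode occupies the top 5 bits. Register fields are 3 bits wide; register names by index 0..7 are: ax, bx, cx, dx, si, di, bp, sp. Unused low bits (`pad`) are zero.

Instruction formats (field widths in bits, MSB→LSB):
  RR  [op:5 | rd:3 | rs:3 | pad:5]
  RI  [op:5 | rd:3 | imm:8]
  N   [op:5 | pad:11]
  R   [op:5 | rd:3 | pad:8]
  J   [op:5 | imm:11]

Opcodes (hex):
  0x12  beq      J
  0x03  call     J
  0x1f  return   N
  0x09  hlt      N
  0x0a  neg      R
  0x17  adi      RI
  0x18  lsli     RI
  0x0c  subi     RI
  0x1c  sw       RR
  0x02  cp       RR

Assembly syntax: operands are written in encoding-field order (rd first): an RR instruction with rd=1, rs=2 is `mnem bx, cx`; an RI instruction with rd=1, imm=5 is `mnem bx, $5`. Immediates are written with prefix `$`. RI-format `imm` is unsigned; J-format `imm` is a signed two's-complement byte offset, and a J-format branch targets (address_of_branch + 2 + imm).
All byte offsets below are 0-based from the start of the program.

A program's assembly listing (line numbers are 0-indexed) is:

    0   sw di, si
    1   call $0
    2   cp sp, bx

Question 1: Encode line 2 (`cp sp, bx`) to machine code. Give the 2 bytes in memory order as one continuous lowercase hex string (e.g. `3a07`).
2017

2. cp fields op=0x2:5|rd=7:3|rs=1:3|pad=0:5 → word 1720h → 20 17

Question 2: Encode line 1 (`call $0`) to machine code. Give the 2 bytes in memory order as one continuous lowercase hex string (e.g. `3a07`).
1. call fields op=0x3:5|imm=0:11 → word 1800h → 00 18

0018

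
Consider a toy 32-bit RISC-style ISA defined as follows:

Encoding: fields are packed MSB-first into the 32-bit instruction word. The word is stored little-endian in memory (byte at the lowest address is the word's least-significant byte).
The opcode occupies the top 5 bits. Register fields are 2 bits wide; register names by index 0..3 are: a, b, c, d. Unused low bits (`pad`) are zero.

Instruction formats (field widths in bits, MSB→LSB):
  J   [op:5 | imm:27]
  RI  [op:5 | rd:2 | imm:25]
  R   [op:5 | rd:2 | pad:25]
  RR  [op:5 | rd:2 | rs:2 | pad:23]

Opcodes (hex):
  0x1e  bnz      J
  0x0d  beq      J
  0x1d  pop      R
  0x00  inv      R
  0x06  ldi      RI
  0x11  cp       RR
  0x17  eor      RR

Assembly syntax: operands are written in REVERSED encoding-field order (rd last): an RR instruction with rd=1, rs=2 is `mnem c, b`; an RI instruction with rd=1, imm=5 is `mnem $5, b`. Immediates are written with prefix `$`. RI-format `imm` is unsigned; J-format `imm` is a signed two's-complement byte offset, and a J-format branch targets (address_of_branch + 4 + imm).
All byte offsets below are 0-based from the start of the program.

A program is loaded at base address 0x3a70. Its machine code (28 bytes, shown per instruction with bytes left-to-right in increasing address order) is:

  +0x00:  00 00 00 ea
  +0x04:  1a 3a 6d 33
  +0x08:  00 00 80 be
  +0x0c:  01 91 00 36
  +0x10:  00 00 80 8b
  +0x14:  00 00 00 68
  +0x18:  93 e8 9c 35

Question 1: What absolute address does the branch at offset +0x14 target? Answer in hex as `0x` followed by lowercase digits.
0x3a88

@+14  little-endian(00 00 00 68) = 0x68000000
  opcode bits[31:27]=0xd: beq/J
  [26:0] imm=0 = $0
  target = base 0x3a70 + off 0x14 + 4 + imm 0 = 0x3a88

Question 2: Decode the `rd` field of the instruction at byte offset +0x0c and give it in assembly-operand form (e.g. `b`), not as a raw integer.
d

+0x0c: 01 91 00 36 ⇒ word 0x36009101 (little)
  top 5b → 0x6 → ldi [RI]
  rd@[26:25]=0x3 ⇒ d
  imm@[24:0]=0x9101 ⇒ $37121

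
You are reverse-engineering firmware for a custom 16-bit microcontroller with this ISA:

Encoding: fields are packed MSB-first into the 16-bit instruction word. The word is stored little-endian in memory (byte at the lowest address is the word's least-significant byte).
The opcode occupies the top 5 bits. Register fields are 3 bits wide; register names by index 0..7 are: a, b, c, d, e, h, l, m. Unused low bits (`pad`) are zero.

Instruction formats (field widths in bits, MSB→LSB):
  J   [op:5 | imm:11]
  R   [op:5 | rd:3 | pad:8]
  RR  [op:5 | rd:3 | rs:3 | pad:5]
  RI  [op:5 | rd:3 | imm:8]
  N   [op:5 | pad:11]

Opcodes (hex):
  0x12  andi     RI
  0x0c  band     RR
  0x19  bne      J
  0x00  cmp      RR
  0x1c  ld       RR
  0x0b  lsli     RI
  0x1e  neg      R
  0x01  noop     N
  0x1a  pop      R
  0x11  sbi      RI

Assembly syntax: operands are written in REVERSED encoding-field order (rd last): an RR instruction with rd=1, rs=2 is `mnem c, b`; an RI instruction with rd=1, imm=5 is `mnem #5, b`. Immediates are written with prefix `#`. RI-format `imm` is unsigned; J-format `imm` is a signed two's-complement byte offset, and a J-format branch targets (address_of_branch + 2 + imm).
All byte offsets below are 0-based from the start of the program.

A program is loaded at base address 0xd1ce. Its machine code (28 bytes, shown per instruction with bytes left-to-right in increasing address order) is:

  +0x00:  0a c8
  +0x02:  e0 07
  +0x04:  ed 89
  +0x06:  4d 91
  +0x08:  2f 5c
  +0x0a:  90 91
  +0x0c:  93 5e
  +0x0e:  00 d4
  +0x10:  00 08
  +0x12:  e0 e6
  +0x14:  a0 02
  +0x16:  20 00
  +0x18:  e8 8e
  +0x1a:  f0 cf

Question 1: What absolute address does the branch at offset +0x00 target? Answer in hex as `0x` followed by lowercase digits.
0xd1da

+0x00: 0a c8 ⇒ word 0xc80a (little)
  top 5b → 0x19 → bne [J]
  imm@[10:0]=0xa ⇒ #10
  target = base 0xd1ce + off 0x00 + 2 + imm 10 = 0xd1da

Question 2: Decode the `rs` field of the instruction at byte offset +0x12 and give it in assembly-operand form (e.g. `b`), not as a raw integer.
m

[12] e0 e6 → 0xe6e0
  top 5b → 0x1c → ld [RR]
  rd: (w>>8)&0x7=0x6 → l
  rs: (w>>5)&0x7=0x7 → m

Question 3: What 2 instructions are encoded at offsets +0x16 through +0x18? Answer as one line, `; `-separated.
cmp b, a; sbi #232, l

off 0x16: read 20 00 as little → 0x0020
  op=0x0020>>11=0x0 ⇒ cmp (RR)
  rd@[10:8]=0x0 ⇒ a
  rs@[7:5]=0x1 ⇒ b
off 0x18: read e8 8e as little → 0x8ee8
  op=0x8ee8>>11=0x11 ⇒ sbi (RI)
  rd@[10:8]=0x6 ⇒ l
  imm@[7:0]=0xe8 ⇒ #232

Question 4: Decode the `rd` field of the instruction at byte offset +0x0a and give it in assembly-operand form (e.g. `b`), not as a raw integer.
b

[0a] 90 91 → 0x9190
  opcode bits[15:11]=0x12: andi/RI
  [10:8] rd=1 = b
  [7:0] imm=144 = #144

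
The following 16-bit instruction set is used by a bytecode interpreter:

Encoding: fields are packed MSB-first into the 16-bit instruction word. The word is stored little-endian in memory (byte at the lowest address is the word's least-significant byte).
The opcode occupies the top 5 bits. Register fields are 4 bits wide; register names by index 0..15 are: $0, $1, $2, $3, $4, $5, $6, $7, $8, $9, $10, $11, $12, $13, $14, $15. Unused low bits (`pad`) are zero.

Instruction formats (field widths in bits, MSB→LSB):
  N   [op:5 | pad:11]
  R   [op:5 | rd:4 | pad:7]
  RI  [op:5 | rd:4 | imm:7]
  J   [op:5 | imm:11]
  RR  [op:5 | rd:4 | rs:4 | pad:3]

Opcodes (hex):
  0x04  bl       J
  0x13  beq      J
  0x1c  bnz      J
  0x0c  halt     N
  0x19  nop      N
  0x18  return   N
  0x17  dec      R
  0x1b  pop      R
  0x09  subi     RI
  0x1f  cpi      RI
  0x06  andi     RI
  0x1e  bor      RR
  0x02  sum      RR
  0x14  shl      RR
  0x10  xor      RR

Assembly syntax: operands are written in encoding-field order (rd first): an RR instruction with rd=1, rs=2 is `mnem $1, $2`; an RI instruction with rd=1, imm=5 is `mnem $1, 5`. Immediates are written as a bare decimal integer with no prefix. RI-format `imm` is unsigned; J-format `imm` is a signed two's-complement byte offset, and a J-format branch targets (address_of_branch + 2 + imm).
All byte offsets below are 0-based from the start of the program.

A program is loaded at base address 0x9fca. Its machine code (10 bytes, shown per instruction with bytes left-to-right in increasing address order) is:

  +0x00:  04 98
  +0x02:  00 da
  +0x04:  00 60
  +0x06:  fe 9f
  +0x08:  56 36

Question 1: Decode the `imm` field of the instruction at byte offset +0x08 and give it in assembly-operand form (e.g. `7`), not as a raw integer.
+0x08: 56 36 ⇒ word 0x3656 (little)
  op=0x3656>>11=0x6 ⇒ andi (RI)
  rd: (w>>7)&0xf=0xc → $12
  imm: (w>>0)&0x7f=0x56 → 86

86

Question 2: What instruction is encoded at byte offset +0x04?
halt

off 0x04: read 00 60 as little → 0x6000
  top 5b → 0xc → halt [N]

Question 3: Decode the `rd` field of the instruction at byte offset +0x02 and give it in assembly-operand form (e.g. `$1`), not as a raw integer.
$4

@+02  little-endian(00 da) = 0xda00
  op=0xda00>>11=0x1b ⇒ pop (R)
  rd: (w>>7)&0xf=0x4 → $4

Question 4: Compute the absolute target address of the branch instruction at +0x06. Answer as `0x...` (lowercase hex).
0x9fd0

+0x06: fe 9f ⇒ word 0x9ffe (little)
  top 5b → 0x13 → beq [J]
  [10:0] imm=2046 (s11→-2) = -2
  target = base 0x9fca + off 0x06 + 2 + imm -2 = 0x9fd0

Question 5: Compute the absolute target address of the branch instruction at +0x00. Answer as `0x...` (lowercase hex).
0x9fd0

off 0x00: read 04 98 as little → 0x9804
  op=0x9804>>11=0x13 ⇒ beq (J)
  imm: (w>>0)&0x7ff=0x4 → 4
  target = base 0x9fca + off 0x00 + 2 + imm 4 = 0x9fd0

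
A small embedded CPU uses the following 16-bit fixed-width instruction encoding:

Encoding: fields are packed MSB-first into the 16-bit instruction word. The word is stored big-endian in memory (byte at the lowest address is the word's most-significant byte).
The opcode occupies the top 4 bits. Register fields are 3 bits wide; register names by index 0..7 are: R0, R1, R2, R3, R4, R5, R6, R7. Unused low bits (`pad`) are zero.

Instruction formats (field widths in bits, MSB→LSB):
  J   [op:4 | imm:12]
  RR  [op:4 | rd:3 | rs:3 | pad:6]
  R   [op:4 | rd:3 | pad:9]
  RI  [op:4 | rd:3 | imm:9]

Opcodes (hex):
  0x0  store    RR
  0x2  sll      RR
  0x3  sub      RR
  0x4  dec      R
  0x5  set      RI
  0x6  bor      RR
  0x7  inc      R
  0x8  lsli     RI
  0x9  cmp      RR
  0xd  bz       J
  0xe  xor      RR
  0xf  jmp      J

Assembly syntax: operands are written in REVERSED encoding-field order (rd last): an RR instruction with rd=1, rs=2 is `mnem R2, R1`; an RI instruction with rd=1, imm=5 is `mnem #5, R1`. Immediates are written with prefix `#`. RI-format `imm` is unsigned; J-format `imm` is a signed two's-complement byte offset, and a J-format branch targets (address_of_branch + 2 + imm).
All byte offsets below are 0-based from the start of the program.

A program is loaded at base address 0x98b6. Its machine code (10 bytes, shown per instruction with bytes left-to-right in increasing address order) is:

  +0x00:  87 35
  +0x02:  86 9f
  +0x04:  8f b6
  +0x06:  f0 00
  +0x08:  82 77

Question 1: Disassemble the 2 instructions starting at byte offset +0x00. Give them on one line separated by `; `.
+0x00: 87 35 ⇒ word 0x8735 (big)
  op=0x8735>>12=0x8 ⇒ lsli (RI)
  rd: (w>>9)&0x7=0x3 → R3
  imm: (w>>0)&0x1ff=0x135 → #309
+0x02: 86 9f ⇒ word 0x869f (big)
  op=0x869f>>12=0x8 ⇒ lsli (RI)
  rd: (w>>9)&0x7=0x3 → R3
  imm: (w>>0)&0x1ff=0x9f → #159

lsli #309, R3; lsli #159, R3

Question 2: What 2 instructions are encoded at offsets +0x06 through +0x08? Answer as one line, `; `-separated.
[06] f0 00 → 0xf000
  op=0xf000>>12=0xf ⇒ jmp (J)
  imm@[11:0]=0x0 ⇒ #0
[08] 82 77 → 0x8277
  op=0x8277>>12=0x8 ⇒ lsli (RI)
  rd@[11:9]=0x1 ⇒ R1
  imm@[8:0]=0x77 ⇒ #119

jmp #0; lsli #119, R1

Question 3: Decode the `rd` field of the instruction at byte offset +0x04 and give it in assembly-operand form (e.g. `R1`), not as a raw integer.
R7

@+04  big-endian(8f b6) = 0x8fb6
  opcode bits[15:12]=0x8: lsli/RI
  rd@[11:9]=0x7 ⇒ R7
  imm@[8:0]=0x1b6 ⇒ #438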